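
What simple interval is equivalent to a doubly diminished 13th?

Each octave removed subtracts seven from the number: 13 − 7 = 6.
Quality carries through unchanged, so the simple form is a doubly diminished sixth.

doubly diminished 6th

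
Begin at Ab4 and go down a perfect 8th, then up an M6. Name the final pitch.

F4

Ab4 down a perfect octave → Ab3 (12 semitones).
Ab3 up a major sixth → F4 (9 semitones).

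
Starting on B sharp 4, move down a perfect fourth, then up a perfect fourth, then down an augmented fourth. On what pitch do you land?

F sharp 4

B#4 down a perfect fourth → F##4 (5 semitones).
F##4 up a perfect fourth → B#4 (5 semitones).
B#4 down an augmented fourth → F#4 (6 semitones).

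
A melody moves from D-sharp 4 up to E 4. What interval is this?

m2

D to E spans two letter names (D-E): a second.
D#4 to E4 is 1 semitone, a half step short of the major second (2), so this is minor.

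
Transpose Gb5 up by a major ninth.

Ab6

The ninth's letter: G up two letter names plus an octave → A.
A major ninth spans 14 semitones, so from Gb5 the target pitch is Ab6.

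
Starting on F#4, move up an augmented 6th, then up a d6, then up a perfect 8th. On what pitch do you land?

F#4 up an augmented sixth → D##5 (10 semitones).
D##5 up a diminished sixth → B5 (7 semitones).
Up a perfect octave from B5: B6 (12 semitones up).

B6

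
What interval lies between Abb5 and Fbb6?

A to F spans six letter names (A-B-C-D-E-F), so the interval is some kind of sixth.
Abb5 to Fbb6 is 8 semitones, a half step short of the major sixth (9), so this is minor.

minor sixth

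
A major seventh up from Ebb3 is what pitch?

The seventh takes the letter from E up to D.
A major seventh spans 11 semitones, so from Ebb3 the target pitch is Db4.

Db4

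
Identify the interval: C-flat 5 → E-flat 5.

C to E spans three letter names (C-D-E): a third.
Cb5 to Eb5 is 4 semitones, matching the major third exactly, so the quality is major.

major third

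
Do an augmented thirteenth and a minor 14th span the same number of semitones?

Yes

Both span 22 semitones: an augmented thirteenth and a minor fourteenth are the same chromatic distance.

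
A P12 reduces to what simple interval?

Each octave removed subtracts seven from the number: 12 − 7 = 5.
That makes a perfect twelfth a compound perfect fifth — an octave plus a perfect fifth.

P5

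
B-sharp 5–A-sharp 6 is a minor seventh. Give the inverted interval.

Inverted interval numbers add to nine, so a seventh pairs with a second (7 + 2 = 9).
Quality inverts too: minor becomes major. That makes the inversion a major second.

M2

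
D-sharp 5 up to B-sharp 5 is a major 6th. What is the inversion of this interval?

Interval numbers invert to sum to nine: 6 + 3 = 9, so a sixth inverts to a third.
The quality also flips — major becomes minor — giving a minor third.

minor 3rd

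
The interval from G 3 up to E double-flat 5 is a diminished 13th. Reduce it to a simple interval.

diminished sixth

Take out an octave (7 from the number): 13 − 7 = 6.
That makes a diminished thirteenth a compound diminished sixth — an octave plus a diminished sixth.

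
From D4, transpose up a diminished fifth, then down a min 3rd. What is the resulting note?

Up a diminished fifth from D4: Ab4 (6 semitones up).
Ab4 down a minor third → F4 (3 semitones).

F4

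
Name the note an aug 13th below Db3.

Fbb1

Counting six letter names plus an octave down from D lands on F.
An augmented thirteenth spans 22 semitones, so from Db3 the target pitch is Fbb1.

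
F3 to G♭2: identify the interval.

Descending from F3 to Gb2 is the same interval as ascending Gb2 to F3.
G to F spans seven letter names (G-A-B-C-D-E-F): a seventh.
The major seventh spans 11 semitones, and Gb2 to F3 is exactly 11 semitones — so this is a major seventh.

major seventh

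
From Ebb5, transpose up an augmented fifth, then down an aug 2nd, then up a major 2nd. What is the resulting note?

Bbb5

Up an augmented fifth from Ebb5: Bb5 (8 semitones up).
An augmented second down from Bb5 is Abb5.
A major second up from Abb5 is Bbb5.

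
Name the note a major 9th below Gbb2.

The ninth's letter: G down two letter names plus an octave → F.
A major ninth spans 14 semitones, so from Gbb2 the target pitch is Fbb1.

Fbb1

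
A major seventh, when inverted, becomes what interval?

The rule of nine gives the new number: 9 − 7 = 2, so a seventh becomes a second.
And major becomes minor under inversion, so we get a minor second.

minor second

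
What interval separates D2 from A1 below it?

perfect fourth

Descending from D2 to A1 is the same interval as ascending A1 to D2.
A to D spans four letter names (A-B-C-D), so the interval is some kind of fourth.
A1 to D2 is 5 semitones, matching the perfect fourth exactly, so the quality is perfect.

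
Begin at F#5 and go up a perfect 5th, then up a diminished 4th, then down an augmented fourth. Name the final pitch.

A perfect fifth up from F#5 is C#6.
A diminished fourth up from C#6 is F6.
F6 down an augmented fourth → Cb6 (6 semitones).

Cb6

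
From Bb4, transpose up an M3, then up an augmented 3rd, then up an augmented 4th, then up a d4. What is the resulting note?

E#6

Bb4 up a major third → D5 (4 semitones).
D5 up an augmented third → F##5 (5 semitones).
Up an augmented fourth from F##5: B##5 (6 semitones up).
B##5 up a diminished fourth → E#6 (4 semitones).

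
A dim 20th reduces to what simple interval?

Subtracting seven from the interval number removes an octave: 20 − 14 = 6.
Quality carries through unchanged, so the simple form is a diminished sixth.

d6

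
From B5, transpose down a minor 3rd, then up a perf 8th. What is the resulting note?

G#6

Down a minor third from B5: G#5 (3 semitones down).
G#5 up a perfect octave → G#6 (12 semitones).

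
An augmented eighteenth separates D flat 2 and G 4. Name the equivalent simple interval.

augmented fourth

Subtracting seven from the interval number removes an octave: 18 − 14 = 4.
So an augmented eighteenth is 2 octaves plus an augmented fourth. The quality is unchanged.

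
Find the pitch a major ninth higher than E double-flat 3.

Two letters up from E (plus an octave) reaches F.
Moving 14 semitones up from Ebb3 (the size of a major ninth) reaches Fb4.

F flat 4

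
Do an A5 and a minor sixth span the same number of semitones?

Yes

Both span 8 semitones: an augmented fifth and a minor sixth are the same chromatic distance.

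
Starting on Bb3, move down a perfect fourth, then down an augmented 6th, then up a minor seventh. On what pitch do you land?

Gbb3

A perfect fourth down from Bb3 is F3.
An augmented sixth down from F3 is Abb2.
Abb2 up a minor seventh → Gbb3 (10 semitones).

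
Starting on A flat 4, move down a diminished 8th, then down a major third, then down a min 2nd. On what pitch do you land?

Ab4 down a diminished octave → A3 (11 semitones).
A major third down from A3 is F3.
A minor second down from F3 is E3.

E 3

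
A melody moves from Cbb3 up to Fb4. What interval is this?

augmented eleventh

C to F spans four letter names (C-D-E-F), plus an octave: an eleventh.
A perfect eleventh would be 17 semitones; Cbb3 to Fb4 is 18, one semitone wider, so the interval is augmented.
(Equivalently, a compound augmented fourth: an augmented fourth plus an octave.)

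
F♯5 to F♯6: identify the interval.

F to F is the same letter name, plus an octave — that makes it an octave of some quality.
Counting semitones, F#5→F#6 is 12, which is the perfect octave.

P8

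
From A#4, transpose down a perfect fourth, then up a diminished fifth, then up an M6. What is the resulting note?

A#4 down a perfect fourth → E#4 (5 semitones).
Up a diminished fifth from E#4: B4 (6 semitones up).
B4 up a major sixth → G#5 (9 semitones).

G#5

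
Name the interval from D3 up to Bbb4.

D to B spans six letter names (D-E-F-G-A-B), plus an octave: a thirteenth.
D3 to Bbb4 spans 19 semitones — two semitones narrower than the major thirteenth (21) — giving a diminished thirteenth.
(Equivalently, a compound diminished sixth: a diminished sixth plus an octave.)

diminished thirteenth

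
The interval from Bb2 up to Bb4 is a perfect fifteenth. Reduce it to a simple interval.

perfect octave

Take out an octave (7 from the number): 15 − 7 = 8.
Quality carries through unchanged, so the simple form is a perfect octave.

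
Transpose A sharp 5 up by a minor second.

B 5

Two letter names up from A: B.
A minor second spans 1 semitone, so from A#5 the target pitch is B5.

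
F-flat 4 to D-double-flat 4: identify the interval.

major third

Descending from Fb4 to Dbb4 is the same interval as ascending Dbb4 to Fb4.
D to F spans three letter names (D-E-F) — that makes it a third of some quality.
The major third spans 4 semitones, and Dbb4 to Fb4 is exactly 4 semitones — so this is a major third.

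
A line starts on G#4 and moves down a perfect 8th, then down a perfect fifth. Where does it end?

C#3

G#4 down a perfect octave → G#3 (12 semitones).
G#3 down a perfect fifth → C#3 (7 semitones).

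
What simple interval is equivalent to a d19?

diminished 5th

Each octave removed subtracts seven from the number: 19 − 14 = 5.
So a diminished nineteenth is 2 octaves plus a diminished fifth. The quality is unchanged.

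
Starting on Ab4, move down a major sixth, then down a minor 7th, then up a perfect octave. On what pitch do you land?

Db4

A major sixth down from Ab4 is Cb4.
A minor seventh down from Cb4 is Db3.
Up a perfect octave from Db3: Db4 (12 semitones up).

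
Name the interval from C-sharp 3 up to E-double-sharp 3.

C to E spans three letter names (C-D-E): a third.
A major third would be 4 semitones; C#3 to E##3 is 5, one semitone wider, so the interval is augmented.

augmented third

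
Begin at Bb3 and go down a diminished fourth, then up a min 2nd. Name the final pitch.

G3

Down a diminished fourth from Bb3: F#3 (4 semitones down).
A minor second up from F#3 is G3.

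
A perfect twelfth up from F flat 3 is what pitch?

C flat 5

Five letters up from F (plus an octave) reaches C.
A perfect twelfth is 19 semitones; 19 semitones up from Fb3 gives Cb5.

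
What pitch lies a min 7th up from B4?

Counting seven letter names up from B lands on A.
A minor seventh spans 10 semitones, so from B4 the target pitch is A5.

A5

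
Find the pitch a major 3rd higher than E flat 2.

The third takes the letter from E up to G.
Moving 4 semitones up from Eb2 (the size of a major third) reaches G2.

G 2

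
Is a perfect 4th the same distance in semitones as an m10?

No

5 semitones (perfect fourth) vs 15 semitones (minor tenth): not equal.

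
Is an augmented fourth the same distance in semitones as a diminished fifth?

An augmented fourth = 6 semitones = a diminished fifth; enharmonically equal.

Yes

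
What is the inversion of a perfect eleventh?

First reduce the compound perfect eleventh to its simple form, a perfect fourth.
Interval numbers invert to sum to nine: 4 + 5 = 9, so a fourth inverts to a fifth.
Quality inverts too: perfect stays perfect. That makes the inversion a perfect fifth.

perfect fifth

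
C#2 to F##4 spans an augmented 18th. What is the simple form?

Each octave removed subtracts seven from the number: 18 − 14 = 4.
So an augmented eighteenth is 2 octaves plus an augmented fourth. The quality is unchanged.

augmented 4th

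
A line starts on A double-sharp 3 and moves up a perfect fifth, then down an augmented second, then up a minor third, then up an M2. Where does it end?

A perfect fifth up from A##3 is E##4.
E##4 down an augmented second → D#4 (3 semitones).
A minor third up from D#4 is F#4.
A major second up from F#4 is G#4.

G sharp 4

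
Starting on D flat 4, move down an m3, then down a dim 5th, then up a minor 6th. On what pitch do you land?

C 4

Down a minor third from Db4: Bb3 (3 semitones down).
Bb3 down a diminished fifth → E3 (6 semitones).
Up a minor sixth from E3: C4 (8 semitones up).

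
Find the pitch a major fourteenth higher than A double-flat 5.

G flat 7

The fourteenth's letter: A up seven letter names plus an octave → G.
A major fourteenth spans 23 semitones, so from Abb5 the target pitch is Gb7.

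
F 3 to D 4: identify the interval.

major sixth

F to D spans six letter names (F-G-A-B-C-D): a sixth.
Counting semitones, F3→D4 is 9, which is the major sixth.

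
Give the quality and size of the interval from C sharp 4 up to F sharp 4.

C to F spans four letter names (C-D-E-F): a fourth.
The perfect fourth spans 5 semitones, and C#4 to F#4 is exactly 5 semitones — so this is a perfect fourth.

P4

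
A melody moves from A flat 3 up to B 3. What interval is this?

A2

A to B spans two letter names (A-B), so the interval is some kind of second.
A major second would be 2 semitones; Ab3 to B3 is 3, one semitone wider, so the interval is augmented.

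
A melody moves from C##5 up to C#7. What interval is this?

C to C is the same letter name, plus 2 octaves: a fifteenth.
C##5 to C#7 spans 23 semitones — one semitone narrower than the perfect fifteenth (24) — giving a diminished fifteenth.
(Equivalently, a compound diminished octave: a diminished octave plus an octave.)

diminished fifteenth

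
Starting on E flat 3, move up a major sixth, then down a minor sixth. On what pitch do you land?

Up a major sixth from Eb3: C4 (9 semitones up).
A minor sixth down from C4 is E3.

E 3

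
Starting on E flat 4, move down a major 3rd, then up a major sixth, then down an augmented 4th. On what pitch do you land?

Down a major third from Eb4: Cb4 (4 semitones down).
A major sixth up from Cb4 is Ab4.
Down an augmented fourth from Ab4: Ebb4 (6 semitones down).

E double-flat 4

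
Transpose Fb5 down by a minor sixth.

Ab4

Counting six letter names down from F lands on A.
A minor sixth is 8 semitones; 8 semitones down from Fb5 gives Ab4.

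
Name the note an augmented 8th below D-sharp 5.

For an octave the letter name doesn't change: still D, an octave down.
An augmented octave is 13 semitones; 13 semitones down from D#5 gives D4.

D 4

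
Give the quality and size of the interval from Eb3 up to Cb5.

m13

E to C spans six letter names (E-F-G-A-B-C), plus an octave: a thirteenth.
Eb3 to Cb5 is 20 semitones, a half step short of the major thirteenth (21), so this is minor.
(Equivalently, a compound minor sixth: a minor sixth plus an octave.)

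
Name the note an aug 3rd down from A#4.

F4

The third takes the letter from A down to F.
Moving 5 semitones down from A#4 (the size of an augmented third) reaches F4.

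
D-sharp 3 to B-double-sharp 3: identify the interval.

A6

D to B spans six letter names (D-E-F-G-A-B): a sixth.
The major sixth is 9 semitones; here we have 10, one semitone wider: augmented.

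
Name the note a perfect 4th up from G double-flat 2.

C double-flat 3

The fourth takes the letter from G up to C.
A perfect fourth is 5 semitones; 5 semitones up from Gbb2 gives Cbb3.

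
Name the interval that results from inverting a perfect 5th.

The rule of nine gives the new number: 9 − 5 = 4, so a fifth becomes a fourth.
The quality also flips — perfect stays perfect — giving a perfect fourth.

P4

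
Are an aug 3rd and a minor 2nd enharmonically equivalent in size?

An augmented third is 5 semitones but a minor second is 1 semitone — different sizes.

No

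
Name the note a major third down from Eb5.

Cb5

The third takes the letter from E down to C.
Moving 4 semitones down from Eb5 (the size of a major third) reaches Cb5.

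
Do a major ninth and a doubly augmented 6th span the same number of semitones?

A major ninth spans 14 semitones; a doubly augmented sixth spans 11 semitones. They differ by 3.

No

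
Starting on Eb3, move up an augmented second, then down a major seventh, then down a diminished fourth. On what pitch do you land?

D#2

An augmented second up from Eb3 is F#3.
Down a major seventh from F#3: G2 (11 semitones down).
Down a diminished fourth from G2: D#2 (4 semitones down).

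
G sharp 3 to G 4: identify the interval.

diminished 8th

G to G is the same letter name, plus an octave: an octave.
A perfect octave would be 12 semitones; G#3 to G4 is 11, one semitone narrower, so the interval is diminished.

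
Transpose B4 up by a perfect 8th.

An octave keeps the letter name B, an octave up from B.
A perfect octave spans 12 semitones, so from B4 the target pitch is B5.

B5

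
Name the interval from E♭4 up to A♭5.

perfect eleventh

E to A spans four letter names (E-F-G-A), plus an octave, so the interval is some kind of eleventh.
Counting semitones, Eb4→Ab5 is 17, which is the perfect eleventh.
(Equivalently, a compound perfect fourth: a perfect fourth plus an octave.)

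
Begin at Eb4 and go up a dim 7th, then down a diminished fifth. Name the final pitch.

Gb4

Eb4 up a diminished seventh → Dbb5 (9 semitones).
A diminished fifth down from Dbb5 is Gb4.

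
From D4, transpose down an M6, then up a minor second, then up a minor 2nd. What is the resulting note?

Abb3

D4 down a major sixth → F3 (9 semitones).
Up a minor second from F3: Gb3 (1 semitone up).
Up a minor second from Gb3: Abb3 (1 semitone up).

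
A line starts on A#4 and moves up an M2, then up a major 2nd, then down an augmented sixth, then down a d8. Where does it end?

E#3

A major second up from A#4 is B#4.
Up a major second from B#4: C##5 (2 semitones up).
C##5 down an augmented sixth → E4 (10 semitones).
Down a diminished octave from E4: E#3 (11 semitones down).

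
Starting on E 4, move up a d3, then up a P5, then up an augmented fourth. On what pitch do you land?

A diminished third up from E4 is Gb4.
Up a perfect fifth from Gb4: Db5 (7 semitones up).
Up an augmented fourth from Db5: G5 (6 semitones up).

G 5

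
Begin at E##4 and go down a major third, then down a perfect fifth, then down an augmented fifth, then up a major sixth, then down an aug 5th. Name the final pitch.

A major third down from E##4 is C##4.
C##4 down a perfect fifth → F##3 (7 semitones).
An augmented fifth down from F##3 is B2.
Up a major sixth from B2: G#3 (9 semitones up).
G#3 down an augmented fifth → C3 (8 semitones).

C3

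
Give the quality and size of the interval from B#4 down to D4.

augmented 6th

Descending from B#4 to D4 is the same interval as ascending D4 to B#4.
D to B spans six letter names (D-E-F-G-A-B) — that makes it a sixth of some quality.
D4 to B#4 spans 10 semitones — one semitone wider than the major sixth (9) — giving an augmented sixth.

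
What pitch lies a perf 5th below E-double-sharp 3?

Counting five letter names down from E lands on A.
A perfect fifth spans 7 semitones, so from E##3 the target pitch is A##2.

A-double-sharp 2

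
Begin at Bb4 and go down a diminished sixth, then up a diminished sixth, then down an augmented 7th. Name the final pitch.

Bb4 down a diminished sixth → D#4 (7 semitones).
A diminished sixth up from D#4 is Bb4.
Bb4 down an augmented seventh → Cbb4 (12 semitones).

Cbb4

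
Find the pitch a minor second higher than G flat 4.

The second takes the letter from G up to A.
A minor second is 1 semitone; 1 semitone up from Gb4 gives Abb4.

A double-flat 4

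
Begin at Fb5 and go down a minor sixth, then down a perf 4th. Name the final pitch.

Down a minor sixth from Fb5: Ab4 (8 semitones down).
Ab4 down a perfect fourth → Eb4 (5 semitones).

Eb4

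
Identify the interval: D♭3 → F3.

major third

D to F spans three letter names (D-E-F) — that makes it a third of some quality.
Db3 to F3 is 4 semitones, matching the major third exactly, so the quality is major.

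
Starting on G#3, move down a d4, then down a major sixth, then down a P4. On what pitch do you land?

Down a diminished fourth from G#3: D##3 (4 semitones down).
A major sixth down from D##3 is F##2.
F##2 down a perfect fourth → C##2 (5 semitones).

C##2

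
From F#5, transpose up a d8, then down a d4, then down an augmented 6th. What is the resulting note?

Eb5

A diminished octave up from F#5 is F6.
F6 down a diminished fourth → C#6 (4 semitones).
Down an augmented sixth from C#6: Eb5 (10 semitones down).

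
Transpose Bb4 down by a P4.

F4

Counting four letter names down from B lands on F.
A perfect fourth spans 5 semitones, so from Bb4 the target pitch is F4.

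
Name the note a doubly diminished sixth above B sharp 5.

G flat 6

Six letter names up from B: G.
Moving 6 semitones up from B#5 (the size of a doubly diminished sixth) reaches Gb6.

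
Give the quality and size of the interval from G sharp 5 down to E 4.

major tenth

Descending from G#5 to E4 is the same interval as ascending E4 to G#5.
E to G spans three letter names (E-F-G), plus an octave, so the interval is some kind of tenth.
E4 to G#5 is 16 semitones, matching the major tenth exactly, so the quality is major.
(Equivalently, a compound major third: a major third plus an octave.)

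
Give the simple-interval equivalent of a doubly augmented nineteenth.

doubly augmented 5th

Take out 2 octaves (14 from the number): 19 − 14 = 5.
That makes a doubly augmented nineteenth a compound doubly augmented fifth — 2 octaves plus a doubly augmented fifth.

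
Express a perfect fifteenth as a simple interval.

P8

Each octave removed subtracts seven from the number: 15 − 7 = 8.
Quality carries through unchanged, so the simple form is a perfect octave.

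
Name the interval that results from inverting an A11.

diminished 5th

First reduce the compound augmented eleventh to its simple form, an augmented fourth.
Interval numbers invert to sum to nine: 4 + 5 = 9, so a fourth inverts to a fifth.
Quality inverts too: augmented becomes diminished. That makes the inversion a diminished fifth.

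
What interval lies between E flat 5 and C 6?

major 6th

E to C spans six letter names (E-F-G-A-B-C), so the interval is some kind of sixth.
Counting semitones, Eb5→C6 is 9, which is the major sixth.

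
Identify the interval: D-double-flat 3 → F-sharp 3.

D to F spans three letter names (D-E-F): a third.
Dbb3 to F#3 spans 6 semitones — two semitones wider than the major third (4) — giving a doubly augmented third.

doubly augmented third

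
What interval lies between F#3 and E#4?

F to E spans seven letter names (F-G-A-B-C-D-E): a seventh.
Counting semitones, F#3→E#4 is 11, which is the major seventh.

major seventh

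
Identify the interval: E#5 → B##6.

E to B spans five letter names (E-F-G-A-B), plus an octave, so the interval is some kind of twelfth.
E#5 to B##6 spans 20 semitones — one semitone wider than the perfect twelfth (19) — giving an augmented twelfth.
(Equivalently, a compound augmented fifth: an augmented fifth plus an octave.)

A12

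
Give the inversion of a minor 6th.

major third

Interval numbers invert to sum to nine: 6 + 3 = 9, so a sixth inverts to a third.
The quality also flips — minor becomes major — giving a major third.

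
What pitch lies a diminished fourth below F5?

Counting four letter names down from F lands on C.
Moving 4 semitones down from F5 (the size of a diminished fourth) reaches C#5.

C#5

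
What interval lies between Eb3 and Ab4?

E to A spans four letter names (E-F-G-A), plus an octave — that makes it an eleventh of some quality.
Counting semitones, Eb3→Ab4 is 17, which is the perfect eleventh.
(Equivalently, a compound perfect fourth: a perfect fourth plus an octave.)

perfect eleventh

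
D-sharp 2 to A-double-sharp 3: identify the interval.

augmented 12th

D to A spans five letter names (D-E-F-G-A), plus an octave — that makes it a twelfth of some quality.
A perfect twelfth would be 19 semitones; D#2 to A##3 is 20, one semitone wider, so the interval is augmented.
(Equivalently, a compound augmented fifth: an augmented fifth plus an octave.)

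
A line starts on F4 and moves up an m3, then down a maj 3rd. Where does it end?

Fb4

A minor third up from F4 is Ab4.
Ab4 down a major third → Fb4 (4 semitones).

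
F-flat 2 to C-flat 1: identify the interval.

Descending from Fb2 to Cb1 is the same interval as ascending Cb1 to Fb2.
C to F spans four letter names (C-D-E-F), plus an octave — that makes it an eleventh of some quality.
Counting semitones, Cb1→Fb2 is 17, which is the perfect eleventh.
(Equivalently, a compound perfect fourth: a perfect fourth plus an octave.)

perfect eleventh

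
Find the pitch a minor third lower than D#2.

Three letter names down from D: B.
A minor third spans 3 semitones, so from D#2 the target pitch is B#1.

B#1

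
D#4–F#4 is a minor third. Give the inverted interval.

major 6th

The rule of nine gives the new number: 9 − 3 = 6, so a third becomes a sixth.
And minor becomes major under inversion, so we get a major sixth.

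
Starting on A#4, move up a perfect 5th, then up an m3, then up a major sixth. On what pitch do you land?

E#6

A perfect fifth up from A#4 is E#5.
A minor third up from E#5 is G#5.
A major sixth up from G#5 is E#6.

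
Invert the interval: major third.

Inverted interval numbers add to nine, so a third pairs with a sixth (3 + 6 = 9).
And major becomes minor under inversion, so we get a minor sixth.

minor 6th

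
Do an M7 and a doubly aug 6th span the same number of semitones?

Both span 11 semitones: a major seventh and a doubly augmented sixth are the same chromatic distance.

Yes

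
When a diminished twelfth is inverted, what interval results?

A4

First reduce the compound diminished twelfth to its simple form, a diminished fifth.
Inverted interval numbers add to nine, so a fifth pairs with a fourth (5 + 4 = 9).
The quality also flips — diminished becomes augmented — giving an augmented fourth.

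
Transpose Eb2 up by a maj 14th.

D4

The fourteenth's letter: E up seven letter names plus an octave → D.
Moving 23 semitones up from Eb2 (the size of a major fourteenth) reaches D4.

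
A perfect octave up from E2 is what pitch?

The letter stays E (same as the start), shifted an octave up.
A perfect octave spans 12 semitones, so from E2 the target pitch is E3.

E3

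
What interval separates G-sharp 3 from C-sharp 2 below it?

Descending from G#3 to C#2 is the same interval as ascending C#2 to G#3.
C to G spans five letter names (C-D-E-F-G), plus an octave: a twelfth.
C#2 to G#3 is 19 semitones, matching the perfect twelfth exactly, so the quality is perfect.
(Equivalently, a compound perfect fifth: a perfect fifth plus an octave.)

perfect twelfth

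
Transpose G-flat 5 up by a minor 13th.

E-double-flat 7

The thirteenth's letter: G up six letter names plus an octave → E.
A minor thirteenth spans 20 semitones, so from Gb5 the target pitch is Ebb7.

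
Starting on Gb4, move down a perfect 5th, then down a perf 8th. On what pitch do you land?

Cb3

Down a perfect fifth from Gb4: Cb4 (7 semitones down).
Down a perfect octave from Cb4: Cb3 (12 semitones down).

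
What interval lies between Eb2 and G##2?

doubly augmented third

E to G spans three letter names (E-F-G) — that makes it a third of some quality.
Eb2 to G##2 spans 6 semitones — two semitones wider than the major third (4) — giving a doubly augmented third.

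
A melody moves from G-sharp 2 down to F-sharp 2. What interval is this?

Descending from G#2 to F#2 is the same interval as ascending F#2 to G#2.
F to G spans two letter names (F-G): a second.
Counting semitones, F#2→G#2 is 2, which is the major second.

major second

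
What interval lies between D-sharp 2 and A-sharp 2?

D to A spans five letter names (D-E-F-G-A), so the interval is some kind of fifth.
Counting semitones, D#2→A#2 is 7, which is the perfect fifth.

P5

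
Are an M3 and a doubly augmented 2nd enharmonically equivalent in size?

Yes

A major third = 4 semitones = a doubly augmented second; enharmonically equal.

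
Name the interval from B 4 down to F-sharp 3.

perfect eleventh

Descending from B4 to F#3 is the same interval as ascending F#3 to B4.
F to B spans four letter names (F-G-A-B), plus an octave, so the interval is some kind of eleventh.
The perfect eleventh spans 17 semitones, and F#3 to B4 is exactly 17 semitones — so this is a perfect eleventh.
(Equivalently, a compound perfect fourth: a perfect fourth plus an octave.)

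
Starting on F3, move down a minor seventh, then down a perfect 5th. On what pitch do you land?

F3 down a minor seventh → G2 (10 semitones).
G2 down a perfect fifth → C2 (7 semitones).

C2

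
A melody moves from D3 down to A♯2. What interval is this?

Descending from D3 to A#2 is the same interval as ascending A#2 to D3.
A to D spans four letter names (A-B-C-D): a fourth.
The perfect fourth is 5 semitones; here we have 4, one semitone narrower: diminished.

d4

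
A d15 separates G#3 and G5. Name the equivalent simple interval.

Subtracting seven from the interval number removes an octave: 15 − 7 = 8.
So a diminished fifteenth is an octave plus a diminished octave. The quality is unchanged.

diminished 8th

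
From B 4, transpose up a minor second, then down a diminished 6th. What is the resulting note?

B4 up a minor second → C5 (1 semitone).
A diminished sixth down from C5 is E#4.

E sharp 4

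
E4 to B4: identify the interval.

P5

E to B spans five letter names (E-F-G-A-B) — that makes it a fifth of some quality.
Counting semitones, E4→B4 is 7, which is the perfect fifth.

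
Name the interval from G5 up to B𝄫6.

d10

G to B spans three letter names (G-A-B), plus an octave: a tenth.
The major tenth is 16 semitones; here we have 14, two semitones narrower: diminished.
(Equivalently, a compound diminished third: a diminished third plus an octave.)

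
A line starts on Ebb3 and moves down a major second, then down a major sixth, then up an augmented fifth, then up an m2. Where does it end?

Dbb3

Down a major second from Ebb3: Dbb3 (2 semitones down).
Down a major sixth from Dbb3: Fbb2 (9 semitones down).
An augmented fifth up from Fbb2 is Cb3.
A minor second up from Cb3 is Dbb3.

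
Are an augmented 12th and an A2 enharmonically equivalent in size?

No

An augmented twelfth spans 20 semitones; an augmented second spans 3 semitones. They differ by 17.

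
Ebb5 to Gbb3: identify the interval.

major thirteenth

Descending from Ebb5 to Gbb3 is the same interval as ascending Gbb3 to Ebb5.
G to E spans six letter names (G-A-B-C-D-E), plus an octave, so the interval is some kind of thirteenth.
Counting semitones, Gbb3→Ebb5 is 21, which is the major thirteenth.
(Equivalently, a compound major sixth: a major sixth plus an octave.)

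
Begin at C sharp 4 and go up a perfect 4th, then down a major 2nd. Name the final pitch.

C#4 up a perfect fourth → F#4 (5 semitones).
Down a major second from F#4: E4 (2 semitones down).

E 4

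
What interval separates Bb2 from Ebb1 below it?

Descending from Bb2 to Ebb1 is the same interval as ascending Ebb1 to Bb2.
E to B spans five letter names (E-F-G-A-B), plus an octave: a twelfth.
Ebb1 to Bb2 spans 20 semitones — one semitone wider than the perfect twelfth (19) — giving an augmented twelfth.
(Equivalently, a compound augmented fifth: an augmented fifth plus an octave.)

augmented twelfth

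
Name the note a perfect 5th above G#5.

Counting five letter names up from G lands on D.
Moving 7 semitones up from G#5 (the size of a perfect fifth) reaches D#6.

D#6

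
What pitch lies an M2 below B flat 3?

A flat 3

Two letter names down from B: A.
A major second spans 2 semitones, so from Bb3 the target pitch is Ab3.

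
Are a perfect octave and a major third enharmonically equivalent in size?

No

A perfect octave spans 12 semitones; a major third spans 4 semitones. They differ by 8.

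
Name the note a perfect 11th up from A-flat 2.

D-flat 4

Four letters up from A (plus an octave) reaches D.
Moving 17 semitones up from Ab2 (the size of a perfect eleventh) reaches Db4.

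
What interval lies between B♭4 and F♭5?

B to F spans five letter names (B-C-D-E-F): a fifth.
Bb4 to Fb5 spans 6 semitones — one semitone narrower than the perfect fifth (7) — giving a diminished fifth.

d5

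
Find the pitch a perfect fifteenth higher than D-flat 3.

D-flat 5

The letter stays D (same as the start), shifted two octaves up.
Moving 24 semitones up from Db3 (the size of a perfect fifteenth) reaches Db5.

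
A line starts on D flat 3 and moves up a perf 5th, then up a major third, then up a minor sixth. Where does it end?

A flat 4

Db3 up a perfect fifth → Ab3 (7 semitones).
A major third up from Ab3 is C4.
A minor sixth up from C4 is Ab4.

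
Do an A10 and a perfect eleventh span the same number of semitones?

Yes

Both span 17 semitones: an augmented tenth and a perfect eleventh are the same chromatic distance.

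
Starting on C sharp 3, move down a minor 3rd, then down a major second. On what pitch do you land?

G sharp 2

C#3 down a minor third → A#2 (3 semitones).
A#2 down a major second → G#2 (2 semitones).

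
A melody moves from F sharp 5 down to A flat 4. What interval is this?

Descending from F#5 to Ab4 is the same interval as ascending Ab4 to F#5.
A to F spans six letter names (A-B-C-D-E-F) — that makes it a sixth of some quality.
The major sixth is 9 semitones; here we have 10, one semitone wider: augmented.

augmented sixth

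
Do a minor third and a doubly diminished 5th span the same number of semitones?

No

3 semitones (minor third) vs 5 semitones (doubly diminished fifth): not equal.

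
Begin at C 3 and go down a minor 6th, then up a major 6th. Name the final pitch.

Down a minor sixth from C3: E2 (8 semitones down).
A major sixth up from E2 is C#3.

C sharp 3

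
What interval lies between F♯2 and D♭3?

F to D spans six letter names (F-G-A-B-C-D), so the interval is some kind of sixth.
F#2 to Db3 spans 7 semitones — two semitones narrower than the major sixth (9) — giving a diminished sixth.

diminished sixth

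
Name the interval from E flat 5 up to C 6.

E to C spans six letter names (E-F-G-A-B-C): a sixth.
Counting semitones, Eb5→C6 is 9, which is the major sixth.

major sixth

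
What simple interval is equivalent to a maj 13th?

Take out an octave (7 from the number): 13 − 7 = 6.
Quality carries through unchanged, so the simple form is a major sixth.

M6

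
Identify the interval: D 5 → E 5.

D to E spans two letter names (D-E): a second.
The major second spans 2 semitones, and D5 to E5 is exactly 2 semitones — so this is a major second.

major 2nd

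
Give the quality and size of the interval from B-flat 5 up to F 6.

B to F spans five letter names (B-C-D-E-F) — that makes it a fifth of some quality.
Bb5 to F6 is 7 semitones, matching the perfect fifth exactly, so the quality is perfect.

P5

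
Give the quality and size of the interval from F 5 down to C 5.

perfect 4th

Descending from F5 to C5 is the same interval as ascending C5 to F5.
C to F spans four letter names (C-D-E-F): a fourth.
Counting semitones, C5→F5 is 5, which is the perfect fourth.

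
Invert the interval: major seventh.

The rule of nine gives the new number: 9 − 7 = 2, so a seventh becomes a second.
The quality also flips — major becomes minor — giving a minor second.

m2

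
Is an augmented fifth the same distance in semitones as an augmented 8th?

An augmented fifth is 8 semitones but an augmented octave is 13 semitones — different sizes.

No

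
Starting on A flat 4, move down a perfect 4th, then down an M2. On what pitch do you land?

D flat 4

Ab4 down a perfect fourth → Eb4 (5 semitones).
Eb4 down a major second → Db4 (2 semitones).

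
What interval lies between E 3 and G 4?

E to G spans three letter names (E-F-G), plus an octave — that makes it a tenth of some quality.
A major tenth would be 16 semitones, but E3 to G4 is 15 — one semitone narrower, making it a minor tenth.
(Equivalently, a compound minor third: a minor third plus an octave.)

minor tenth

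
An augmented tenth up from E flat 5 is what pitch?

The tenth's letter: E up three letter names plus an octave → G.
Moving 17 semitones up from Eb5 (the size of an augmented tenth) reaches G#6.

G sharp 6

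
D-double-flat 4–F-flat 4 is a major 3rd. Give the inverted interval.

The rule of nine gives the new number: 9 − 3 = 6, so a third becomes a sixth.
Quality inverts too: major becomes minor. That makes the inversion a minor sixth.

m6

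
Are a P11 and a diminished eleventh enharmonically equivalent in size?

17 semitones (perfect eleventh) vs 16 semitones (diminished eleventh): not equal.

No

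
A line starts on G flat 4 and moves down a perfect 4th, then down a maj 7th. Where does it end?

E double-flat 3

A perfect fourth down from Gb4 is Db4.
A major seventh down from Db4 is Ebb3.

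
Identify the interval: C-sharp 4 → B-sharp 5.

major 14th

C to B spans seven letter names (C-D-E-F-G-A-B), plus an octave: a fourteenth.
The major fourteenth spans 23 semitones, and C#4 to B#5 is exactly 23 semitones — so this is a major fourteenth.
(Equivalently, a compound major seventh: a major seventh plus an octave.)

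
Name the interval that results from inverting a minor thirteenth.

First reduce the compound minor thirteenth to its simple form, a minor sixth.
Interval numbers invert to sum to nine: 6 + 3 = 9, so a sixth inverts to a third.
The quality also flips — minor becomes major — giving a major third.

major third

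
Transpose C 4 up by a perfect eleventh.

Counting four letter names plus an octave up from C lands on F.
A perfect eleventh spans 17 semitones, so from C4 the target pitch is F5.

F 5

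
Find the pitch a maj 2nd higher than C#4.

D#4

The second takes the letter from C up to D.
Moving 2 semitones up from C#4 (the size of a major second) reaches D#4.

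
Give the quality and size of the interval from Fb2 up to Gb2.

F to G spans two letter names (F-G), so the interval is some kind of second.
Counting semitones, Fb2→Gb2 is 2, which is the major second.

major 2nd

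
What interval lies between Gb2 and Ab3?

G to A spans two letter names (G-A), plus an octave: a ninth.
Counting semitones, Gb2→Ab3 is 14, which is the major ninth.
(Equivalently, a compound major second: a major second plus an octave.)

M9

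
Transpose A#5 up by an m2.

Two letter names up from A: B.
A minor second spans 1 semitone, so from A#5 the target pitch is B5.

B5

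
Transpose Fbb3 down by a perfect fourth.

Counting four letter names down from F lands on C.
Moving 5 semitones down from Fbb3 (the size of a perfect fourth) reaches Cbb3.

Cbb3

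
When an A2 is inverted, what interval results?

Inverted interval numbers add to nine, so a second pairs with a seventh (2 + 7 = 9).
The quality also flips — augmented becomes diminished — giving a diminished seventh.

diminished 7th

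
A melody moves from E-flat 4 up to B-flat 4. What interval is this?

P5

E to B spans five letter names (E-F-G-A-B), so the interval is some kind of fifth.
Eb4 to Bb4 is 7 semitones, matching the perfect fifth exactly, so the quality is perfect.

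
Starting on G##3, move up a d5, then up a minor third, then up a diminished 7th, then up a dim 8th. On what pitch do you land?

Up a diminished fifth from G##3: D#4 (6 semitones up).
D#4 up a minor third → F#4 (3 semitones).
A diminished seventh up from F#4 is Eb5.
Up a diminished octave from Eb5: Ebb6 (11 semitones up).

Ebb6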